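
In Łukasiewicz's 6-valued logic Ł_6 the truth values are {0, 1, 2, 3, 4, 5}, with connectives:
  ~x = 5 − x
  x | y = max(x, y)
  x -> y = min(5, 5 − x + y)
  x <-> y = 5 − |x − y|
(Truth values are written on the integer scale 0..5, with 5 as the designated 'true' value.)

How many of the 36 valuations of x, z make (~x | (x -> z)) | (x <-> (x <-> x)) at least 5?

value 5: 26 assignments (counts)
value 4: 7 assignments
value 3: 3 assignments
So 26 of the 36 assignments meet the threshold.

26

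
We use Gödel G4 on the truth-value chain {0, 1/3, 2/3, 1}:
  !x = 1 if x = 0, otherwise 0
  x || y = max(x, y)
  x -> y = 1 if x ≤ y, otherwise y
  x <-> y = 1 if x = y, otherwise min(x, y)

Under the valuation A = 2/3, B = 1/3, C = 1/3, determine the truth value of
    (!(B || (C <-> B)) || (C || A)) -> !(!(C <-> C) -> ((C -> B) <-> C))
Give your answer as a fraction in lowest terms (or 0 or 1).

C <-> B = 1/3 <-> 1/3 = 1
B || (C <-> B) = 1/3 || 1 = 1
!(B || (C <-> B)) = !1 = 0
C || A = 1/3 || 2/3 = 2/3
!(B || (C <-> B)) || (C || A) = 0 || 2/3 = 2/3
C <-> C = 1/3 <-> 1/3 = 1
!(C <-> C) = !1 = 0
C -> B = 1/3 -> 1/3 = 1
(C -> B) <-> C = 1 <-> 1/3 = 1/3
!(C <-> C) -> ((C -> B) <-> C) = 0 -> 1/3 = 1
!(!(C <-> C) -> ((C -> B) <-> C)) = !1 = 0
(!(B || (C <-> B)) || (C || A)) -> !(!(C <-> C) -> ((C -> B) <-> C)) = 2/3 -> 0 = 0

0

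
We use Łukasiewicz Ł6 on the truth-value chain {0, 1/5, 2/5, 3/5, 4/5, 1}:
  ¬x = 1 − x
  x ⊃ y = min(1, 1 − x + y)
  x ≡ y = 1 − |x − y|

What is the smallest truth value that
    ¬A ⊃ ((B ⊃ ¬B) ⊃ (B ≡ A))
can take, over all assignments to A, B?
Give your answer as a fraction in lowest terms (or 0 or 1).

3/5

Take A = 0, B = 2/5:
¬A = ¬0 = 1
¬B = ¬2/5 = 3/5
B ⊃ ¬B = 2/5 ⊃ 3/5 = 1
B ≡ A = 2/5 ≡ 0 = 3/5
(B ⊃ ¬B) ⊃ (B ≡ A) = 1 ⊃ 3/5 = 3/5
¬A ⊃ ((B ⊃ ¬B) ⊃ (B ≡ A)) = 1 ⊃ 3/5 = 3/5
No assignment yields a value below 3/5, so this is the minimum.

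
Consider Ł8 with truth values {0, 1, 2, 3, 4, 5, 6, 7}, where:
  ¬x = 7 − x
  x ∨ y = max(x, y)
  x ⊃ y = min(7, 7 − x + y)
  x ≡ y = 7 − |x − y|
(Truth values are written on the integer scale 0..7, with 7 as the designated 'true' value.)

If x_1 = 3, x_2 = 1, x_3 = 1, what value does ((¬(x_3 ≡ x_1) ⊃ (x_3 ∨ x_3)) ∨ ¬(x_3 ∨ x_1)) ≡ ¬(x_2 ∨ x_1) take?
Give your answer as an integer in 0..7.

x_3 ≡ x_1 = 1 ≡ 3 = 5
¬(x_3 ≡ x_1) = ¬5 = 2
x_3 ∨ x_3 = 1 ∨ 1 = 1
¬(x_3 ≡ x_1) ⊃ (x_3 ∨ x_3) = 2 ⊃ 1 = 6
x_3 ∨ x_1 = 1 ∨ 3 = 3
¬(x_3 ∨ x_1) = ¬3 = 4
(¬(x_3 ≡ x_1) ⊃ (x_3 ∨ x_3)) ∨ ¬(x_3 ∨ x_1) = 6 ∨ 4 = 6
x_2 ∨ x_1 = 1 ∨ 3 = 3
¬(x_2 ∨ x_1) = ¬3 = 4
((¬(x_3 ≡ x_1) ⊃ (x_3 ∨ x_3)) ∨ ¬(x_3 ∨ x_1)) ≡ ¬(x_2 ∨ x_1) = 6 ≡ 4 = 5

5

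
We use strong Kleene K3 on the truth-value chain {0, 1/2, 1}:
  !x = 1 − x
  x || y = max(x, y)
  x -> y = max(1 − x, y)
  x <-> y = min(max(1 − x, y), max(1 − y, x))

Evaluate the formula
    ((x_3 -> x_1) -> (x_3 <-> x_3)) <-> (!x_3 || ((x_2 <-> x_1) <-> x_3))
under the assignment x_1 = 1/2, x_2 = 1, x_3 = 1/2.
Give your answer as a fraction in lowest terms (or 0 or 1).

1/2

x_3 -> x_1 = 1/2 -> 1/2 = 1/2
x_3 <-> x_3 = 1/2 <-> 1/2 = 1/2
(x_3 -> x_1) -> (x_3 <-> x_3) = 1/2 -> 1/2 = 1/2
!x_3 = !1/2 = 1/2
x_2 <-> x_1 = 1 <-> 1/2 = 1/2
(x_2 <-> x_1) <-> x_3 = 1/2 <-> 1/2 = 1/2
!x_3 || ((x_2 <-> x_1) <-> x_3) = 1/2 || 1/2 = 1/2
((x_3 -> x_1) -> (x_3 <-> x_3)) <-> (!x_3 || ((x_2 <-> x_1) <-> x_3)) = 1/2 <-> 1/2 = 1/2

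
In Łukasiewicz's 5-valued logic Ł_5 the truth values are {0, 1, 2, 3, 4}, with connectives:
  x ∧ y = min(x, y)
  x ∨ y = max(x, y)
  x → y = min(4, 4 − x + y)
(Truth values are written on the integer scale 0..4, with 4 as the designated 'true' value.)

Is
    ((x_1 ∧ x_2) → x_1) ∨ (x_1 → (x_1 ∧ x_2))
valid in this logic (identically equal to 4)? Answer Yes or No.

At x_1 = 2, x_2 = 0, for instance:
x_1 ∧ x_2 = 2 ∧ 0 = 0
(x_1 ∧ x_2) → x_1 = 0 → 2 = 4
x_1 → (x_1 ∧ x_2) = 2 → 0 = 2
((x_1 ∧ x_2) → x_1) ∨ (x_1 → (x_1 ∧ x_2)) = 4 ∨ 2 = 4
and checking the remaining 24 assignments likewise gives ≥ 4 in every case.

Yes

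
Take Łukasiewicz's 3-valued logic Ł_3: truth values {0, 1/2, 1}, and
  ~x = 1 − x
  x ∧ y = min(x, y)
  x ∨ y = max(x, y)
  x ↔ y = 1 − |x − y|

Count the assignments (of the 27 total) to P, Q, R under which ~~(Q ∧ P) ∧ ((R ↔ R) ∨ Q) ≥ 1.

value 1: 3 assignments (counts)
value 1/2: 9 assignments
value 0: 15 assignments
So 3 of the 27 assignments meet the threshold.

3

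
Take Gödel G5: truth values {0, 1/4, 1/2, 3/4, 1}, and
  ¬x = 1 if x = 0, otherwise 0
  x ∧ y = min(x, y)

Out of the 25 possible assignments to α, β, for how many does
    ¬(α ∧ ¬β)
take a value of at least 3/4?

value 1: 21 assignments (counts)
value 0: 4 assignments
So 21 of the 25 assignments meet the threshold.

21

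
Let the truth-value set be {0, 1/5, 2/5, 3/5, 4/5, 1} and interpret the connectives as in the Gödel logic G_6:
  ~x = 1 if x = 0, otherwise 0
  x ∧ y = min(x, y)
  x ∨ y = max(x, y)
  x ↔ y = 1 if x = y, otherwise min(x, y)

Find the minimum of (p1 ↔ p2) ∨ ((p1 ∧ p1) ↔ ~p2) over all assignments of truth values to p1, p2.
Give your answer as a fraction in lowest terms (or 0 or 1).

1/5

Take p1 = 1/5, p2 = 0:
p1 ↔ p2 = 1/5 ↔ 0 = 0
p1 ∧ p1 = 1/5 ∧ 1/5 = 1/5
~p2 = ~0 = 1
(p1 ∧ p1) ↔ ~p2 = 1/5 ↔ 1 = 1/5
(p1 ↔ p2) ∨ ((p1 ∧ p1) ↔ ~p2) = 0 ∨ 1/5 = 1/5
No assignment yields a value below 1/5, so this is the minimum.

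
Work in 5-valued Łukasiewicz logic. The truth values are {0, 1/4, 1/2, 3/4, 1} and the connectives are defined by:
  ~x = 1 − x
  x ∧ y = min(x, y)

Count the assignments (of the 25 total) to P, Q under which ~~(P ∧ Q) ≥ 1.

1

value 1: 1 assignment (counts)
value 3/4: 3 assignments
value 1/2: 5 assignments
value 1/4: 7 assignments
value 0: 9 assignments
So 1 of the 25 assignments meets the threshold.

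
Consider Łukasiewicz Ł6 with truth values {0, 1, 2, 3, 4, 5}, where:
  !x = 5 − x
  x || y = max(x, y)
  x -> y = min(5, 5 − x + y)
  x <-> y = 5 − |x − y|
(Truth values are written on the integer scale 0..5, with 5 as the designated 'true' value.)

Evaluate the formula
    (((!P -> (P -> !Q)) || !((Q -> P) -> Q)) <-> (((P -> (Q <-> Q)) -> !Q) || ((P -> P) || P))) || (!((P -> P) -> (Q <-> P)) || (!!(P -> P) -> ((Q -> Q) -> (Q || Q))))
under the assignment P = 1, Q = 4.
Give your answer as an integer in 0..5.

5

!P = !1 = 4
!Q = !4 = 1
P -> !Q = 1 -> 1 = 5
!P -> (P -> !Q) = 4 -> 5 = 5
Q -> P = 4 -> 1 = 2
(Q -> P) -> Q = 2 -> 4 = 5
!((Q -> P) -> Q) = !5 = 0
(!P -> (P -> !Q)) || !((Q -> P) -> Q) = 5 || 0 = 5
Q <-> Q = 4 <-> 4 = 5
P -> (Q <-> Q) = 1 -> 5 = 5
!Q = !4 = 1
(P -> (Q <-> Q)) -> !Q = 5 -> 1 = 1
P -> P = 1 -> 1 = 5
(P -> P) || P = 5 || 1 = 5
((P -> (Q <-> Q)) -> !Q) || ((P -> P) || P) = 1 || 5 = 5
((!P -> (P -> !Q)) || !((Q -> P) -> Q)) <-> (((P -> (Q <-> Q)) -> !Q) || ((P -> P) || P)) = 5 <-> 5 = 5
P -> P = 1 -> 1 = 5
Q <-> P = 4 <-> 1 = 2
(P -> P) -> (Q <-> P) = 5 -> 2 = 2
!((P -> P) -> (Q <-> P)) = !2 = 3
P -> P = 1 -> 1 = 5
!(P -> P) = !5 = 0
!!(P -> P) = !0 = 5
Q -> Q = 4 -> 4 = 5
Q || Q = 4 || 4 = 4
(Q -> Q) -> (Q || Q) = 5 -> 4 = 4
!!(P -> P) -> ((Q -> Q) -> (Q || Q)) = 5 -> 4 = 4
!((P -> P) -> (Q <-> P)) || (!!(P -> P) -> ((Q -> Q) -> (Q || Q))) = 3 || 4 = 4
(((!P -> (P -> !Q)) || !((Q -> P) -> Q)) <-> (((P -> (Q <-> Q)) -> !Q) || ((P -> P) || P))) || (!((P -> P) -> (Q <-> P)) || (!!(P -> P) -> ((Q -> Q) -> (Q || Q)))) = 5 || 4 = 5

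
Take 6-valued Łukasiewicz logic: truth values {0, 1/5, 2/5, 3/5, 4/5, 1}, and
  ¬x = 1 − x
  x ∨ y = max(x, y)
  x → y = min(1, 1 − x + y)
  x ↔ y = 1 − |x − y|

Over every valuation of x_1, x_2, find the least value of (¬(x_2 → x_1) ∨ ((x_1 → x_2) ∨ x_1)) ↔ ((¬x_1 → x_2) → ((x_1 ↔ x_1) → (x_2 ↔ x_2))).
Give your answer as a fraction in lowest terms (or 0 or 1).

Take x_1 = 2/5, x_2 = 0:
x_2 → x_1 = 0 → 2/5 = 1
¬(x_2 → x_1) = ¬1 = 0
x_1 → x_2 = 2/5 → 0 = 3/5
(x_1 → x_2) ∨ x_1 = 3/5 ∨ 2/5 = 3/5
¬(x_2 → x_1) ∨ ((x_1 → x_2) ∨ x_1) = 0 ∨ 3/5 = 3/5
¬x_1 = ¬2/5 = 3/5
¬x_1 → x_2 = 3/5 → 0 = 2/5
x_1 ↔ x_1 = 2/5 ↔ 2/5 = 1
x_2 ↔ x_2 = 0 ↔ 0 = 1
(x_1 ↔ x_1) → (x_2 ↔ x_2) = 1 → 1 = 1
(¬x_1 → x_2) → ((x_1 ↔ x_1) → (x_2 ↔ x_2)) = 2/5 → 1 = 1
(¬(x_2 → x_1) ∨ ((x_1 → x_2) ∨ x_1)) ↔ ((¬x_1 → x_2) → ((x_1 ↔ x_1) → (x_2 ↔ x_2))) = 3/5 ↔ 1 = 3/5
No assignment yields a value below 3/5, so this is the minimum.

3/5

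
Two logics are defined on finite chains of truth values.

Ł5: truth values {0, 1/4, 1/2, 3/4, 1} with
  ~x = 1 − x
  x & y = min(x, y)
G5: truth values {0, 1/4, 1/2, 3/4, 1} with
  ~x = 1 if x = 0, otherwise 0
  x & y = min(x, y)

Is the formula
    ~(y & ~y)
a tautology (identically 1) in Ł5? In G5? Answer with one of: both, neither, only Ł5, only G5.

only G5

In Ł5: at y = 1/4 the value is 3/4 — not a tautology.
In G5: every assignment gives 1 — tautology.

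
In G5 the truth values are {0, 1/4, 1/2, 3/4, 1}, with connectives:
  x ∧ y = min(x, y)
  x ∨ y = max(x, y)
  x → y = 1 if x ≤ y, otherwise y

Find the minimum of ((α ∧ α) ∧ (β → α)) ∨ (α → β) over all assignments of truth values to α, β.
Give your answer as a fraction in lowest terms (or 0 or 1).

Take α = 1/4, β = 0:
α ∧ α = 1/4 ∧ 1/4 = 1/4
β → α = 0 → 1/4 = 1
(α ∧ α) ∧ (β → α) = 1/4 ∧ 1 = 1/4
α → β = 1/4 → 0 = 0
((α ∧ α) ∧ (β → α)) ∨ (α → β) = 1/4 ∨ 0 = 1/4
No assignment yields a value below 1/4, so this is the minimum.

1/4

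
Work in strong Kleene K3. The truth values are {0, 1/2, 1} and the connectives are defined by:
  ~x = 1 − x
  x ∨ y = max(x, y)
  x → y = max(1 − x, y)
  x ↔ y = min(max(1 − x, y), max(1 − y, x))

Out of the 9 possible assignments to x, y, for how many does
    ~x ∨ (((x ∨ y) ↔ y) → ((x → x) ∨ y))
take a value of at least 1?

x = 0, y = 0 ↦ 1  ≥
x = 0, y = 1/2 ↦ 1  ≥
x = 0, y = 1 ↦ 1  ≥
x = 1/2, y = 0 ↦ 1/2  <
x = 1/2, y = 1/2 ↦ 1/2  <
x = 1/2, y = 1 ↦ 1  ≥
x = 1, y = 0 ↦ 1  ≥
x = 1, y = 1/2 ↦ 1  ≥
x = 1, y = 1 ↦ 1  ≥
So 7 of the 9 assignments meet the threshold.

7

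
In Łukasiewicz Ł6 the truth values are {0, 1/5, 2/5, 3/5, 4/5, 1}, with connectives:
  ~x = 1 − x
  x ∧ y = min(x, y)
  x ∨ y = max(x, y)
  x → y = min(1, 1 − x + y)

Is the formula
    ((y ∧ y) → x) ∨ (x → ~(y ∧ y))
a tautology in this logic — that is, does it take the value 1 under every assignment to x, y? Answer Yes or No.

Counterexample: take x = 1/5, y = 1.
y ∧ y = 1 ∧ 1 = 1
(y ∧ y) → x = 1 → 1/5 = 1/5
y ∧ y = 1 ∧ 1 = 1
~(y ∧ y) = ~1 = 0
x → ~(y ∧ y) = 1/5 → 0 = 4/5
((y ∧ y) → x) ∨ (x → ~(y ∧ y)) = 1/5 ∨ 4/5 = 4/5
This gives 4/5 ≠ 1.

No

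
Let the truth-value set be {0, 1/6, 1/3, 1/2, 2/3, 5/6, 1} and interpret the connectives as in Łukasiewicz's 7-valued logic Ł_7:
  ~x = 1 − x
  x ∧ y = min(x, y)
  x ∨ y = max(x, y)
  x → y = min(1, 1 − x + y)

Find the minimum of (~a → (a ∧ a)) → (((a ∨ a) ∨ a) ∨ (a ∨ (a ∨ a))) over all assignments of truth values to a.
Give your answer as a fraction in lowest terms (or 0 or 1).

Take a = 1/2:
~a = ~1/2 = 1/2
a ∧ a = 1/2 ∧ 1/2 = 1/2
~a → (a ∧ a) = 1/2 → 1/2 = 1
a ∨ a = 1/2 ∨ 1/2 = 1/2
(a ∨ a) ∨ a = 1/2 ∨ 1/2 = 1/2
a ∨ a = 1/2 ∨ 1/2 = 1/2
a ∨ (a ∨ a) = 1/2 ∨ 1/2 = 1/2
((a ∨ a) ∨ a) ∨ (a ∨ (a ∨ a)) = 1/2 ∨ 1/2 = 1/2
(~a → (a ∧ a)) → (((a ∨ a) ∨ a) ∨ (a ∨ (a ∨ a))) = 1 → 1/2 = 1/2
No assignment yields a value below 1/2, so this is the minimum.

1/2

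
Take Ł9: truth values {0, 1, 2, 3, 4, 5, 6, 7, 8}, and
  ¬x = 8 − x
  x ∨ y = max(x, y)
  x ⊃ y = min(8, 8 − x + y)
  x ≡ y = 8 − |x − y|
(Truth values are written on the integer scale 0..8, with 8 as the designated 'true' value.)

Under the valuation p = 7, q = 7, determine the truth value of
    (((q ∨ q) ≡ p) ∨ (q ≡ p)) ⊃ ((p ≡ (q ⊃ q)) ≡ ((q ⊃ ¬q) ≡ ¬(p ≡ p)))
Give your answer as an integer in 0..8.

7

q ∨ q = 7 ∨ 7 = 7
(q ∨ q) ≡ p = 7 ≡ 7 = 8
q ≡ p = 7 ≡ 7 = 8
((q ∨ q) ≡ p) ∨ (q ≡ p) = 8 ∨ 8 = 8
q ⊃ q = 7 ⊃ 7 = 8
p ≡ (q ⊃ q) = 7 ≡ 8 = 7
¬q = ¬7 = 1
q ⊃ ¬q = 7 ⊃ 1 = 2
p ≡ p = 7 ≡ 7 = 8
¬(p ≡ p) = ¬8 = 0
(q ⊃ ¬q) ≡ ¬(p ≡ p) = 2 ≡ 0 = 6
(p ≡ (q ⊃ q)) ≡ ((q ⊃ ¬q) ≡ ¬(p ≡ p)) = 7 ≡ 6 = 7
(((q ∨ q) ≡ p) ∨ (q ≡ p)) ⊃ ((p ≡ (q ⊃ q)) ≡ ((q ⊃ ¬q) ≡ ¬(p ≡ p))) = 8 ⊃ 7 = 7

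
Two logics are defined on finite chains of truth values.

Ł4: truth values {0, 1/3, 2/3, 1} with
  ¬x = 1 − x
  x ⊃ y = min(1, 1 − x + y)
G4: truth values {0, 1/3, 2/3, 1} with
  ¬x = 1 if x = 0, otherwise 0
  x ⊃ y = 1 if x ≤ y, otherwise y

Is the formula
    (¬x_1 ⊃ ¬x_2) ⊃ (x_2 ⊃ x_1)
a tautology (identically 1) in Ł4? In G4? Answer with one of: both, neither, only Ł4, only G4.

only Ł4

In Ł4: every assignment gives 1 — tautology.
In G4: at x_1 = 1/3, x_2 = 2/3 the value is 1/3 — not a tautology.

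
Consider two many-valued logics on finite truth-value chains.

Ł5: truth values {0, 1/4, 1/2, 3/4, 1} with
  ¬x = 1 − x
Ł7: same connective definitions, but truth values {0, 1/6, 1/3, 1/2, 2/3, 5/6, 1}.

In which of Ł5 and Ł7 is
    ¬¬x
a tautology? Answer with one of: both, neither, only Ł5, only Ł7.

In Ł5: at x = 0 the value is 0 — not a tautology.
In Ł7: at x = 0 the value is 0 — not a tautology.

neither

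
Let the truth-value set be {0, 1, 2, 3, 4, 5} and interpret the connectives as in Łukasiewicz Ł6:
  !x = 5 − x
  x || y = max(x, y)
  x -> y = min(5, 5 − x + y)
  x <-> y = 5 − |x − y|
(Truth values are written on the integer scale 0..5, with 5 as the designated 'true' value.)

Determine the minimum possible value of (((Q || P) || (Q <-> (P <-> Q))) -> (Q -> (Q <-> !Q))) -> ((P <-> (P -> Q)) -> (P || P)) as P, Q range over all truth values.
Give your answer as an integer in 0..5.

3

Take P = 2, Q = 0:
Q || P = 0 || 2 = 2
P <-> Q = 2 <-> 0 = 3
Q <-> (P <-> Q) = 0 <-> 3 = 2
(Q || P) || (Q <-> (P <-> Q)) = 2 || 2 = 2
!Q = !0 = 5
Q <-> !Q = 0 <-> 5 = 0
Q -> (Q <-> !Q) = 0 -> 0 = 5
((Q || P) || (Q <-> (P <-> Q))) -> (Q -> (Q <-> !Q)) = 2 -> 5 = 5
P -> Q = 2 -> 0 = 3
P <-> (P -> Q) = 2 <-> 3 = 4
P || P = 2 || 2 = 2
(P <-> (P -> Q)) -> (P || P) = 4 -> 2 = 3
(((Q || P) || (Q <-> (P <-> Q))) -> (Q -> (Q <-> !Q))) -> ((P <-> (P -> Q)) -> (P || P)) = 5 -> 3 = 3
No assignment yields a value below 3, so this is the minimum.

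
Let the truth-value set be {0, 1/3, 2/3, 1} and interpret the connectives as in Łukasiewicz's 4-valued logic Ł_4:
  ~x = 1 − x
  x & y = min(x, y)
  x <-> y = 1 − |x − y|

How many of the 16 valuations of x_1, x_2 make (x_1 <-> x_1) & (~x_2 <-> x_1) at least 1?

4

x_1 = 0, x_2 = 0 ↦ 0  <
x_1 = 0, x_2 = 1/3 ↦ 1/3  <
x_1 = 0, x_2 = 2/3 ↦ 2/3  <
x_1 = 0, x_2 = 1 ↦ 1  ≥
x_1 = 1/3, x_2 = 0 ↦ 1/3  <
x_1 = 1/3, x_2 = 1/3 ↦ 2/3  <
x_1 = 1/3, x_2 = 2/3 ↦ 1  ≥
x_1 = 1/3, x_2 = 1 ↦ 2/3  <
x_1 = 2/3, x_2 = 0 ↦ 2/3  <
x_1 = 2/3, x_2 = 1/3 ↦ 1  ≥
x_1 = 2/3, x_2 = 2/3 ↦ 2/3  <
x_1 = 2/3, x_2 = 1 ↦ 1/3  <
x_1 = 1, x_2 = 0 ↦ 1  ≥
x_1 = 1, x_2 = 1/3 ↦ 2/3  <
x_1 = 1, x_2 = 2/3 ↦ 1/3  <
x_1 = 1, x_2 = 1 ↦ 0  <
So 4 of the 16 assignments meet the threshold.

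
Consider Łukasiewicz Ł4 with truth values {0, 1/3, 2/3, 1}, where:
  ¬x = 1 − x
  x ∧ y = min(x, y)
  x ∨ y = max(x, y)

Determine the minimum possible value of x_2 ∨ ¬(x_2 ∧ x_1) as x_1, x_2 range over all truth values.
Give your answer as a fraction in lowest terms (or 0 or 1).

2/3

Take x_1 = 1/3, x_2 = 1/3:
x_2 ∧ x_1 = 1/3 ∧ 1/3 = 1/3
¬(x_2 ∧ x_1) = ¬1/3 = 2/3
x_2 ∨ ¬(x_2 ∧ x_1) = 1/3 ∨ 2/3 = 2/3
No assignment yields a value below 2/3, so this is the minimum.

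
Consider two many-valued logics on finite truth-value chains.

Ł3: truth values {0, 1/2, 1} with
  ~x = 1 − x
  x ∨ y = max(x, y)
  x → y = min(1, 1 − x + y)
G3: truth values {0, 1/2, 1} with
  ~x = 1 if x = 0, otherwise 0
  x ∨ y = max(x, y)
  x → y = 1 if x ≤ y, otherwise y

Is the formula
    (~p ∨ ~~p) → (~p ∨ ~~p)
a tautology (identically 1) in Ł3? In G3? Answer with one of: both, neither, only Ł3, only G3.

In Ł3: every assignment gives 1 — tautology.
In G3: every assignment gives 1 — tautology.

both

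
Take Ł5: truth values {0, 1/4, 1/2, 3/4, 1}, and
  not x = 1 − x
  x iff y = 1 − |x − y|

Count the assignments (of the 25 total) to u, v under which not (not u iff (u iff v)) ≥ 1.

2

value 1: 2 assignments (counts)
value 3/4: 3 assignments
value 1/2: 6 assignments
value 1/4: 7 assignments
value 0: 7 assignments
So 2 of the 25 assignments meet the threshold.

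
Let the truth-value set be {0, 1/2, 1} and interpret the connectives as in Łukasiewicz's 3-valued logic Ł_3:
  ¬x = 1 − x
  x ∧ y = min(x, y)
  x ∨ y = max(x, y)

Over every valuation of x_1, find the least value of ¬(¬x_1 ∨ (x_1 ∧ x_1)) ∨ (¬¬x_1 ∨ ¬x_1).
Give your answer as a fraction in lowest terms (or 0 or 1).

1/2

Take x_1 = 1/2:
¬x_1 = ¬1/2 = 1/2
x_1 ∧ x_1 = 1/2 ∧ 1/2 = 1/2
¬x_1 ∨ (x_1 ∧ x_1) = 1/2 ∨ 1/2 = 1/2
¬(¬x_1 ∨ (x_1 ∧ x_1)) = ¬1/2 = 1/2
¬x_1 = ¬1/2 = 1/2
¬¬x_1 = ¬1/2 = 1/2
¬x_1 = ¬1/2 = 1/2
¬¬x_1 ∨ ¬x_1 = 1/2 ∨ 1/2 = 1/2
¬(¬x_1 ∨ (x_1 ∧ x_1)) ∨ (¬¬x_1 ∨ ¬x_1) = 1/2 ∨ 1/2 = 1/2
No assignment yields a value below 1/2, so this is the minimum.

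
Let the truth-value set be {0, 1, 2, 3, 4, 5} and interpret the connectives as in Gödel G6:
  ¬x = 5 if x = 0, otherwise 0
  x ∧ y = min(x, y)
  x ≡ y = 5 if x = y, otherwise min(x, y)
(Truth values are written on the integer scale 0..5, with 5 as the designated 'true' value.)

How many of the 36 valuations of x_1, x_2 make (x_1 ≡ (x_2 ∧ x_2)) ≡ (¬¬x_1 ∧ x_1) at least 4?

18

value 5: 16 assignments (counts)
value 4: 2 assignments (counts)
value 3: 3 assignments
value 2: 4 assignments
value 1: 5 assignments
value 0: 6 assignments
So 18 of the 36 assignments meet the threshold.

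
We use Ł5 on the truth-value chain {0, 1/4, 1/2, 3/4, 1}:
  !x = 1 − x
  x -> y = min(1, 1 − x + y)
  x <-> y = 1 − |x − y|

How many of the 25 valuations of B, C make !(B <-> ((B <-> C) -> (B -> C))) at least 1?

5

value 1: 5 assignments (counts)
value 3/4: 5 assignments
value 1/2: 5 assignments
value 1/4: 5 assignments
value 0: 5 assignments
So 5 of the 25 assignments meet the threshold.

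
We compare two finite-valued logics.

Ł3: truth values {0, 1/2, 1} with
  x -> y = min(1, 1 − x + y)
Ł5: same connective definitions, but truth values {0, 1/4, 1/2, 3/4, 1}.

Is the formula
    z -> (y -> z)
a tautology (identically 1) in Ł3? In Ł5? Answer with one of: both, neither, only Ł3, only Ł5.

both

In Ł3: every assignment gives 1 — tautology.
In Ł5: every assignment gives 1 — tautology.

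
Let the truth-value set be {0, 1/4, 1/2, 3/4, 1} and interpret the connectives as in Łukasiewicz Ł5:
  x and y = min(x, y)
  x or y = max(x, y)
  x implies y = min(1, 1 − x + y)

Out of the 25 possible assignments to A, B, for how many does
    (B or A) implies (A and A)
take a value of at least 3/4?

value 1: 15 assignments (counts)
value 3/4: 4 assignments (counts)
value 1/2: 3 assignments
value 1/4: 2 assignments
value 0: 1 assignment
So 19 of the 25 assignments meet the threshold.

19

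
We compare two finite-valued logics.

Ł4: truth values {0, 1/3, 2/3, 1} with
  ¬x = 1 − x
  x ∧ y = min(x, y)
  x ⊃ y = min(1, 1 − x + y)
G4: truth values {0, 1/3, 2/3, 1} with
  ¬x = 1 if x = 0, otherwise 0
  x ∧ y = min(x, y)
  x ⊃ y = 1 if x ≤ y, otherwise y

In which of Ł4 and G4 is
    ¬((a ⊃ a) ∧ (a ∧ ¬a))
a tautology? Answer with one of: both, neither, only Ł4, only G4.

In Ł4: at a = 1/3 the value is 2/3 — not a tautology.
In G4: every assignment gives 1 — tautology.

only G4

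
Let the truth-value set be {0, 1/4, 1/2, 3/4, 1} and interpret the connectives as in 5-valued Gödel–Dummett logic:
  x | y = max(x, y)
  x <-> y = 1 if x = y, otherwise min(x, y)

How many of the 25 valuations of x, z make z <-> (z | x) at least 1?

value 1: 15 assignments (counts)
value 3/4: 1 assignment
value 1/2: 2 assignments
value 1/4: 3 assignments
value 0: 4 assignments
So 15 of the 25 assignments meet the threshold.

15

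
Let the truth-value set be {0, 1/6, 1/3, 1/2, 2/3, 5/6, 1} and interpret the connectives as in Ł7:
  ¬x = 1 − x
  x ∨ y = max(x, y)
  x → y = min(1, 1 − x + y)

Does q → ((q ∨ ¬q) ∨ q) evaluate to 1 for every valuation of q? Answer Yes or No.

Yes

q = 0 ↦ 1
q = 1/6 ↦ 1
q = 1/3 ↦ 1
q = 1/2 ↦ 1
q = 2/3 ↦ 1
q = 5/6 ↦ 1
q = 1 ↦ 1
Every assignment gives a value ≥ 1.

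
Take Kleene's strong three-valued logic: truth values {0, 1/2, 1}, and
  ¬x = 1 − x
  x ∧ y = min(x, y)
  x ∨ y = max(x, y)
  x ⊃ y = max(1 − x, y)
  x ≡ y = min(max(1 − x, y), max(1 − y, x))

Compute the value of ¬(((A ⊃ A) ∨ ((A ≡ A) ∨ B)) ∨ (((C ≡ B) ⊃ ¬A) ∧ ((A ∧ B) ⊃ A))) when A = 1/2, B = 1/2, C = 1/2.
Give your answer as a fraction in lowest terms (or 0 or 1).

A ⊃ A = 1/2 ⊃ 1/2 = 1/2
A ≡ A = 1/2 ≡ 1/2 = 1/2
(A ≡ A) ∨ B = 1/2 ∨ 1/2 = 1/2
(A ⊃ A) ∨ ((A ≡ A) ∨ B) = 1/2 ∨ 1/2 = 1/2
C ≡ B = 1/2 ≡ 1/2 = 1/2
¬A = ¬1/2 = 1/2
(C ≡ B) ⊃ ¬A = 1/2 ⊃ 1/2 = 1/2
A ∧ B = 1/2 ∧ 1/2 = 1/2
(A ∧ B) ⊃ A = 1/2 ⊃ 1/2 = 1/2
((C ≡ B) ⊃ ¬A) ∧ ((A ∧ B) ⊃ A) = 1/2 ∧ 1/2 = 1/2
((A ⊃ A) ∨ ((A ≡ A) ∨ B)) ∨ (((C ≡ B) ⊃ ¬A) ∧ ((A ∧ B) ⊃ A)) = 1/2 ∨ 1/2 = 1/2
¬(((A ⊃ A) ∨ ((A ≡ A) ∨ B)) ∨ (((C ≡ B) ⊃ ¬A) ∧ ((A ∧ B) ⊃ A))) = ¬1/2 = 1/2

1/2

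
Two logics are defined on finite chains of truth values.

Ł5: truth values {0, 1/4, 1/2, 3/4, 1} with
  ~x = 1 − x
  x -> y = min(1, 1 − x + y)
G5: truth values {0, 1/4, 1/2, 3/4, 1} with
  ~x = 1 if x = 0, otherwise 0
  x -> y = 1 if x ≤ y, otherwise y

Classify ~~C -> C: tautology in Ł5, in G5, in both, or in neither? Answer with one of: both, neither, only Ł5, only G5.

only Ł5

In Ł5: every assignment gives 1 — tautology.
In G5: at C = 1/4 the value is 1/4 — not a tautology.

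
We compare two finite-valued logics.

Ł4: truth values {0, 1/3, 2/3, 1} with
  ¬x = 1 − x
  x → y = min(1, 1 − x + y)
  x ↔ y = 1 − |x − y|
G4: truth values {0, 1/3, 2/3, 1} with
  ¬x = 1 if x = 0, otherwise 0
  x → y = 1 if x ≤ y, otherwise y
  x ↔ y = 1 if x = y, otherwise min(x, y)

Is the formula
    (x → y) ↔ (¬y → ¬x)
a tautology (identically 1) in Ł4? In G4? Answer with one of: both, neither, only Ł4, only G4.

In Ł4: every assignment gives 1 — tautology.
In G4: at x = 2/3, y = 1/3 the value is 1/3 — not a tautology.

only Ł4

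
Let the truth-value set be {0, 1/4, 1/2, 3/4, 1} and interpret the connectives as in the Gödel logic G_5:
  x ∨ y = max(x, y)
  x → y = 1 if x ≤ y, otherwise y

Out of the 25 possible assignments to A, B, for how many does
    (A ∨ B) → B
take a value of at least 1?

value 1: 15 assignments (counts)
value 3/4: 1 assignment
value 1/2: 2 assignments
value 1/4: 3 assignments
value 0: 4 assignments
So 15 of the 25 assignments meet the threshold.

15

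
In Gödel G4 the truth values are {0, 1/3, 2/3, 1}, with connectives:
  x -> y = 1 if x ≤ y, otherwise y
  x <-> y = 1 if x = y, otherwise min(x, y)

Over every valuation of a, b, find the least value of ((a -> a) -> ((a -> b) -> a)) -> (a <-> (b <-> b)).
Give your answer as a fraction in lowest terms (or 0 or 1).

1/3

Take a = 1/3, b = 0:
a -> a = 1/3 -> 1/3 = 1
a -> b = 1/3 -> 0 = 0
(a -> b) -> a = 0 -> 1/3 = 1
(a -> a) -> ((a -> b) -> a) = 1 -> 1 = 1
b <-> b = 0 <-> 0 = 1
a <-> (b <-> b) = 1/3 <-> 1 = 1/3
((a -> a) -> ((a -> b) -> a)) -> (a <-> (b <-> b)) = 1 -> 1/3 = 1/3
No assignment yields a value below 1/3, so this is the minimum.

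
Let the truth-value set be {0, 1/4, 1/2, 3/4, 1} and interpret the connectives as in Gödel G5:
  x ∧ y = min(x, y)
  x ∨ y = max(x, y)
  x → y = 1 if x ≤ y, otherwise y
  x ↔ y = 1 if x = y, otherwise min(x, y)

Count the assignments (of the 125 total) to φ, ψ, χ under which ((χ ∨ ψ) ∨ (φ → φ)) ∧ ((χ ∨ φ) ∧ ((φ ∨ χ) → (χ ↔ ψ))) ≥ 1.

9

value 1: 9 assignments (counts)
value 3/4: 17 assignments
value 1/2: 25 assignments
value 1/4: 33 assignments
value 0: 41 assignments
So 9 of the 125 assignments meet the threshold.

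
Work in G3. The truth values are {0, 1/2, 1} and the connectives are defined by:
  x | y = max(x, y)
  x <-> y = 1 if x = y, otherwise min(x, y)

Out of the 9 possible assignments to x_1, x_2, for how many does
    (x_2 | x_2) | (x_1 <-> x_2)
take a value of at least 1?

x_1 = 0, x_2 = 0 ↦ 1  ≥
x_1 = 0, x_2 = 1/2 ↦ 1/2  <
x_1 = 0, x_2 = 1 ↦ 1  ≥
x_1 = 1/2, x_2 = 0 ↦ 0  <
x_1 = 1/2, x_2 = 1/2 ↦ 1  ≥
x_1 = 1/2, x_2 = 1 ↦ 1  ≥
x_1 = 1, x_2 = 0 ↦ 0  <
x_1 = 1, x_2 = 1/2 ↦ 1/2  <
x_1 = 1, x_2 = 1 ↦ 1  ≥
So 5 of the 9 assignments meet the threshold.

5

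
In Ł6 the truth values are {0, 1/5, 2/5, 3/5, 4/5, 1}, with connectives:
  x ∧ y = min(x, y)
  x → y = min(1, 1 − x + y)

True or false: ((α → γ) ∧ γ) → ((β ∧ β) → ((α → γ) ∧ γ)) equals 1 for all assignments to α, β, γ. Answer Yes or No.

At α = 1, β = 3/5, γ = 0, for instance:
α → γ = 1 → 0 = 0
(α → γ) ∧ γ = 0 ∧ 0 = 0
β ∧ β = 3/5 ∧ 3/5 = 3/5
(β ∧ β) → ((α → γ) ∧ γ) = 3/5 → 0 = 2/5
((α → γ) ∧ γ) → ((β ∧ β) → ((α → γ) ∧ γ)) = 0 → 2/5 = 1
and checking the remaining 215 assignments likewise gives ≥ 1 in every case.

Yes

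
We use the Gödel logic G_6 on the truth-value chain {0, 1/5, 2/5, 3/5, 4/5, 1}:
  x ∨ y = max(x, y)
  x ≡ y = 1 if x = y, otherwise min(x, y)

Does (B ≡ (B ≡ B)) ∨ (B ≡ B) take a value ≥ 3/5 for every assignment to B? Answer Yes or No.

B = 0 ↦ 1
B = 1/5 ↦ 1
B = 2/5 ↦ 1
B = 3/5 ↦ 1
B = 4/5 ↦ 1
B = 1 ↦ 1
Every assignment gives a value ≥ 3/5.

Yes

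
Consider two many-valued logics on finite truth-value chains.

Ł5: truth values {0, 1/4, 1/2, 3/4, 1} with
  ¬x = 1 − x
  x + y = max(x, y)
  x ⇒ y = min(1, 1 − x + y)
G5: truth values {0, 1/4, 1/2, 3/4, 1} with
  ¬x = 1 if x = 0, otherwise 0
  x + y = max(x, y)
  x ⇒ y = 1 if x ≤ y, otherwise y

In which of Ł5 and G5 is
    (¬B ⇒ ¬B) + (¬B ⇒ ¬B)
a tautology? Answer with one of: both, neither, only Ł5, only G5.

both

In Ł5: every assignment gives 1 — tautology.
In G5: every assignment gives 1 — tautology.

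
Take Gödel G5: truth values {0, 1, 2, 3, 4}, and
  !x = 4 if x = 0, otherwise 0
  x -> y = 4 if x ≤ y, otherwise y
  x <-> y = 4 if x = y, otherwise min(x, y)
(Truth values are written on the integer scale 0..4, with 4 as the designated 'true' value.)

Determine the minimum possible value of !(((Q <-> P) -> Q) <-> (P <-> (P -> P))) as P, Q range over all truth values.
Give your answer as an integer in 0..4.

Take P = 0, Q = 0:
Q <-> P = 0 <-> 0 = 4
(Q <-> P) -> Q = 4 -> 0 = 0
P -> P = 0 -> 0 = 4
P <-> (P -> P) = 0 <-> 4 = 0
((Q <-> P) -> Q) <-> (P <-> (P -> P)) = 0 <-> 0 = 4
!(((Q <-> P) -> Q) <-> (P <-> (P -> P))) = !4 = 0
No assignment yields a value below 0, so this is the minimum.

0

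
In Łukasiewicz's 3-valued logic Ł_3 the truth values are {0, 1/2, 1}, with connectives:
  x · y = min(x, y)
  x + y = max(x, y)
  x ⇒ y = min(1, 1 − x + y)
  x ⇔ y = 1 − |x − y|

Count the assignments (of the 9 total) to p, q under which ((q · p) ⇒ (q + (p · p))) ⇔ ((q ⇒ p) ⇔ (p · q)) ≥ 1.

3

p = 0, q = 0 ↦ 0  <
p = 0, q = 1/2 ↦ 1/2  <
p = 0, q = 1 ↦ 1  ≥
p = 1/2, q = 0 ↦ 0  <
p = 1/2, q = 1/2 ↦ 1/2  <
p = 1/2, q = 1 ↦ 1  ≥
p = 1, q = 0 ↦ 0  <
p = 1, q = 1/2 ↦ 1/2  <
p = 1, q = 1 ↦ 1  ≥
So 3 of the 9 assignments meet the threshold.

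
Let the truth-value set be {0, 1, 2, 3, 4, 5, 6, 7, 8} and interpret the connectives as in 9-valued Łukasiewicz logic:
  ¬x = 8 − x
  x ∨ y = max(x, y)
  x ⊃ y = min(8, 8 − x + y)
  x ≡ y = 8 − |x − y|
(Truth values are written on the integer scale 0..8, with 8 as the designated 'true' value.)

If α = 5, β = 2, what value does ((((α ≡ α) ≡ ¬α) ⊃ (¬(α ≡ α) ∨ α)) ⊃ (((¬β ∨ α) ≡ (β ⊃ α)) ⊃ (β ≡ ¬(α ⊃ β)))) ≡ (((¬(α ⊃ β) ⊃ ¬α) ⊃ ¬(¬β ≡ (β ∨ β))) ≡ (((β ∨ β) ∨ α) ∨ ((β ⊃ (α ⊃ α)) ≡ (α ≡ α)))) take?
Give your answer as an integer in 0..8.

4

α ≡ α = 5 ≡ 5 = 8
¬α = ¬5 = 3
(α ≡ α) ≡ ¬α = 8 ≡ 3 = 3
α ≡ α = 5 ≡ 5 = 8
¬(α ≡ α) = ¬8 = 0
¬(α ≡ α) ∨ α = 0 ∨ 5 = 5
((α ≡ α) ≡ ¬α) ⊃ (¬(α ≡ α) ∨ α) = 3 ⊃ 5 = 8
¬β = ¬2 = 6
¬β ∨ α = 6 ∨ 5 = 6
β ⊃ α = 2 ⊃ 5 = 8
(¬β ∨ α) ≡ (β ⊃ α) = 6 ≡ 8 = 6
α ⊃ β = 5 ⊃ 2 = 5
¬(α ⊃ β) = ¬5 = 3
β ≡ ¬(α ⊃ β) = 2 ≡ 3 = 7
((¬β ∨ α) ≡ (β ⊃ α)) ⊃ (β ≡ ¬(α ⊃ β)) = 6 ⊃ 7 = 8
(((α ≡ α) ≡ ¬α) ⊃ (¬(α ≡ α) ∨ α)) ⊃ (((¬β ∨ α) ≡ (β ⊃ α)) ⊃ (β ≡ ¬(α ⊃ β))) = 8 ⊃ 8 = 8
α ⊃ β = 5 ⊃ 2 = 5
¬(α ⊃ β) = ¬5 = 3
¬α = ¬5 = 3
¬(α ⊃ β) ⊃ ¬α = 3 ⊃ 3 = 8
¬β = ¬2 = 6
β ∨ β = 2 ∨ 2 = 2
¬β ≡ (β ∨ β) = 6 ≡ 2 = 4
¬(¬β ≡ (β ∨ β)) = ¬4 = 4
(¬(α ⊃ β) ⊃ ¬α) ⊃ ¬(¬β ≡ (β ∨ β)) = 8 ⊃ 4 = 4
β ∨ β = 2 ∨ 2 = 2
(β ∨ β) ∨ α = 2 ∨ 5 = 5
α ⊃ α = 5 ⊃ 5 = 8
β ⊃ (α ⊃ α) = 2 ⊃ 8 = 8
α ≡ α = 5 ≡ 5 = 8
(β ⊃ (α ⊃ α)) ≡ (α ≡ α) = 8 ≡ 8 = 8
((β ∨ β) ∨ α) ∨ ((β ⊃ (α ⊃ α)) ≡ (α ≡ α)) = 5 ∨ 8 = 8
((¬(α ⊃ β) ⊃ ¬α) ⊃ ¬(¬β ≡ (β ∨ β))) ≡ (((β ∨ β) ∨ α) ∨ ((β ⊃ (α ⊃ α)) ≡ (α ≡ α))) = 4 ≡ 8 = 4
((((α ≡ α) ≡ ¬α) ⊃ (¬(α ≡ α) ∨ α)) ⊃ (((¬β ∨ α) ≡ (β ⊃ α)) ⊃ (β ≡ ¬(α ⊃ β)))) ≡ (((¬(α ⊃ β) ⊃ ¬α) ⊃ ¬(¬β ≡ (β ∨ β))) ≡ (((β ∨ β) ∨ α) ∨ ((β ⊃ (α ⊃ α)) ≡ (α ≡ α)))) = 8 ≡ 4 = 4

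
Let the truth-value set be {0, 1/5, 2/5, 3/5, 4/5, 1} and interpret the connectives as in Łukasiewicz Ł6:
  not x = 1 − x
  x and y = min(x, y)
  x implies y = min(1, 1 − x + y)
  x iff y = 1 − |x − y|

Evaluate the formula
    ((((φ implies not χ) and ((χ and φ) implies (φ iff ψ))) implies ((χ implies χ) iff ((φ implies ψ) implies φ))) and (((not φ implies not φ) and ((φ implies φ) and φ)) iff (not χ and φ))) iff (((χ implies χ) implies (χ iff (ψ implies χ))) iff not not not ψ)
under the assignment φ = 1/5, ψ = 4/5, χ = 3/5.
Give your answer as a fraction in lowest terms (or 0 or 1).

not χ = not 3/5 = 2/5
φ implies not χ = 1/5 implies 2/5 = 1
χ and φ = 3/5 and 1/5 = 1/5
φ iff ψ = 1/5 iff 4/5 = 2/5
(χ and φ) implies (φ iff ψ) = 1/5 implies 2/5 = 1
(φ implies not χ) and ((χ and φ) implies (φ iff ψ)) = 1 and 1 = 1
χ implies χ = 3/5 implies 3/5 = 1
φ implies ψ = 1/5 implies 4/5 = 1
(φ implies ψ) implies φ = 1 implies 1/5 = 1/5
(χ implies χ) iff ((φ implies ψ) implies φ) = 1 iff 1/5 = 1/5
((φ implies not χ) and ((χ and φ) implies (φ iff ψ))) implies ((χ implies χ) iff ((φ implies ψ) implies φ)) = 1 implies 1/5 = 1/5
not φ = not 1/5 = 4/5
not φ = not 1/5 = 4/5
not φ implies not φ = 4/5 implies 4/5 = 1
φ implies φ = 1/5 implies 1/5 = 1
(φ implies φ) and φ = 1 and 1/5 = 1/5
(not φ implies not φ) and ((φ implies φ) and φ) = 1 and 1/5 = 1/5
not χ = not 3/5 = 2/5
not χ and φ = 2/5 and 1/5 = 1/5
((not φ implies not φ) and ((φ implies φ) and φ)) iff (not χ and φ) = 1/5 iff 1/5 = 1
(((φ implies not χ) and ((χ and φ) implies (φ iff ψ))) implies ((χ implies χ) iff ((φ implies ψ) implies φ))) and (((not φ implies not φ) and ((φ implies φ) and φ)) iff (not χ and φ)) = 1/5 and 1 = 1/5
χ implies χ = 3/5 implies 3/5 = 1
ψ implies χ = 4/5 implies 3/5 = 4/5
χ iff (ψ implies χ) = 3/5 iff 4/5 = 4/5
(χ implies χ) implies (χ iff (ψ implies χ)) = 1 implies 4/5 = 4/5
not ψ = not 4/5 = 1/5
not not ψ = not 1/5 = 4/5
not not not ψ = not 4/5 = 1/5
((χ implies χ) implies (χ iff (ψ implies χ))) iff not not not ψ = 4/5 iff 1/5 = 2/5
((((φ implies not χ) and ((χ and φ) implies (φ iff ψ))) implies ((χ implies χ) iff ((φ implies ψ) implies φ))) and (((not φ implies not φ) and ((φ implies φ) and φ)) iff (not χ and φ))) iff (((χ implies χ) implies (χ iff (ψ implies χ))) iff not not not ψ) = 1/5 iff 2/5 = 4/5

4/5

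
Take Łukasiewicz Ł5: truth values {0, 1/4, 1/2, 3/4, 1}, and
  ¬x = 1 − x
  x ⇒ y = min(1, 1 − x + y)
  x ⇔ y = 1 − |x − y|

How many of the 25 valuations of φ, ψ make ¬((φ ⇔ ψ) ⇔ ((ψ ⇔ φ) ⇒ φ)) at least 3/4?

7

value 1: 3 assignments (counts)
value 3/4: 4 assignments (counts)
value 1/2: 7 assignments
value 1/4: 7 assignments
value 0: 4 assignments
So 7 of the 25 assignments meet the threshold.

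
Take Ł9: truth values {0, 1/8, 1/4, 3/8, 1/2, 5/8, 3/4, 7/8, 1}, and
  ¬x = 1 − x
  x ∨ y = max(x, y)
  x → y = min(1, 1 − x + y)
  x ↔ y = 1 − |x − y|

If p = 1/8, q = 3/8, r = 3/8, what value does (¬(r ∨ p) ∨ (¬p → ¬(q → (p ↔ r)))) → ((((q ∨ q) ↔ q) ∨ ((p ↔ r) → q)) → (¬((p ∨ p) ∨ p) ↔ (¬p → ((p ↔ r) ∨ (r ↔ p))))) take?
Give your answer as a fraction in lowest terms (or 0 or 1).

1

r ∨ p = 3/8 ∨ 1/8 = 3/8
¬(r ∨ p) = ¬3/8 = 5/8
¬p = ¬1/8 = 7/8
p ↔ r = 1/8 ↔ 3/8 = 3/4
q → (p ↔ r) = 3/8 → 3/4 = 1
¬(q → (p ↔ r)) = ¬1 = 0
¬p → ¬(q → (p ↔ r)) = 7/8 → 0 = 1/8
¬(r ∨ p) ∨ (¬p → ¬(q → (p ↔ r))) = 5/8 ∨ 1/8 = 5/8
q ∨ q = 3/8 ∨ 3/8 = 3/8
(q ∨ q) ↔ q = 3/8 ↔ 3/8 = 1
p ↔ r = 1/8 ↔ 3/8 = 3/4
(p ↔ r) → q = 3/4 → 3/8 = 5/8
((q ∨ q) ↔ q) ∨ ((p ↔ r) → q) = 1 ∨ 5/8 = 1
p ∨ p = 1/8 ∨ 1/8 = 1/8
(p ∨ p) ∨ p = 1/8 ∨ 1/8 = 1/8
¬((p ∨ p) ∨ p) = ¬1/8 = 7/8
¬p = ¬1/8 = 7/8
p ↔ r = 1/8 ↔ 3/8 = 3/4
r ↔ p = 3/8 ↔ 1/8 = 3/4
(p ↔ r) ∨ (r ↔ p) = 3/4 ∨ 3/4 = 3/4
¬p → ((p ↔ r) ∨ (r ↔ p)) = 7/8 → 3/4 = 7/8
¬((p ∨ p) ∨ p) ↔ (¬p → ((p ↔ r) ∨ (r ↔ p))) = 7/8 ↔ 7/8 = 1
(((q ∨ q) ↔ q) ∨ ((p ↔ r) → q)) → (¬((p ∨ p) ∨ p) ↔ (¬p → ((p ↔ r) ∨ (r ↔ p)))) = 1 → 1 = 1
(¬(r ∨ p) ∨ (¬p → ¬(q → (p ↔ r)))) → ((((q ∨ q) ↔ q) ∨ ((p ↔ r) → q)) → (¬((p ∨ p) ∨ p) ↔ (¬p → ((p ↔ r) ∨ (r ↔ p))))) = 5/8 → 1 = 1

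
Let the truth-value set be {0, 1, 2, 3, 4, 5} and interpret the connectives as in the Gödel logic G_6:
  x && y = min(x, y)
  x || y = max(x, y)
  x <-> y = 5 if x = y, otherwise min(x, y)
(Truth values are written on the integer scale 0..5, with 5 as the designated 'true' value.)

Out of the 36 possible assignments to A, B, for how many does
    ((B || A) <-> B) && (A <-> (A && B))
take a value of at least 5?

21

value 5: 21 assignments (counts)
value 4: 1 assignment
value 3: 2 assignments
value 2: 3 assignments
value 1: 4 assignments
value 0: 5 assignments
So 21 of the 36 assignments meet the threshold.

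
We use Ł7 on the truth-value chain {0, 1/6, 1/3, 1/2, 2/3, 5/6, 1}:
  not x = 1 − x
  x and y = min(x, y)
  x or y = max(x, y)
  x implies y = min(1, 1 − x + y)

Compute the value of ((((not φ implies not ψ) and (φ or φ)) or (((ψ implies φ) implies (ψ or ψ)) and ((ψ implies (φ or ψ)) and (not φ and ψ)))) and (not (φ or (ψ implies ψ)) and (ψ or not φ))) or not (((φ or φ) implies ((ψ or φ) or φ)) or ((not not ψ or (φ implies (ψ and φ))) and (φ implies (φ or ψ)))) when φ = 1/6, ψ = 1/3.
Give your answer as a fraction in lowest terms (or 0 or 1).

not φ = not 1/6 = 5/6
not ψ = not 1/3 = 2/3
not φ implies not ψ = 5/6 implies 2/3 = 5/6
φ or φ = 1/6 or 1/6 = 1/6
(not φ implies not ψ) and (φ or φ) = 5/6 and 1/6 = 1/6
ψ implies φ = 1/3 implies 1/6 = 5/6
ψ or ψ = 1/3 or 1/3 = 1/3
(ψ implies φ) implies (ψ or ψ) = 5/6 implies 1/3 = 1/2
φ or ψ = 1/6 or 1/3 = 1/3
ψ implies (φ or ψ) = 1/3 implies 1/3 = 1
not φ = not 1/6 = 5/6
not φ and ψ = 5/6 and 1/3 = 1/3
(ψ implies (φ or ψ)) and (not φ and ψ) = 1 and 1/3 = 1/3
((ψ implies φ) implies (ψ or ψ)) and ((ψ implies (φ or ψ)) and (not φ and ψ)) = 1/2 and 1/3 = 1/3
((not φ implies not ψ) and (φ or φ)) or (((ψ implies φ) implies (ψ or ψ)) and ((ψ implies (φ or ψ)) and (not φ and ψ))) = 1/6 or 1/3 = 1/3
ψ implies ψ = 1/3 implies 1/3 = 1
φ or (ψ implies ψ) = 1/6 or 1 = 1
not (φ or (ψ implies ψ)) = not 1 = 0
not φ = not 1/6 = 5/6
ψ or not φ = 1/3 or 5/6 = 5/6
not (φ or (ψ implies ψ)) and (ψ or not φ) = 0 and 5/6 = 0
(((not φ implies not ψ) and (φ or φ)) or (((ψ implies φ) implies (ψ or ψ)) and ((ψ implies (φ or ψ)) and (not φ and ψ)))) and (not (φ or (ψ implies ψ)) and (ψ or not φ)) = 1/3 and 0 = 0
φ or φ = 1/6 or 1/6 = 1/6
ψ or φ = 1/3 or 1/6 = 1/3
(ψ or φ) or φ = 1/3 or 1/6 = 1/3
(φ or φ) implies ((ψ or φ) or φ) = 1/6 implies 1/3 = 1
not ψ = not 1/3 = 2/3
not not ψ = not 2/3 = 1/3
ψ and φ = 1/3 and 1/6 = 1/6
φ implies (ψ and φ) = 1/6 implies 1/6 = 1
not not ψ or (φ implies (ψ and φ)) = 1/3 or 1 = 1
φ or ψ = 1/6 or 1/3 = 1/3
φ implies (φ or ψ) = 1/6 implies 1/3 = 1
(not not ψ or (φ implies (ψ and φ))) and (φ implies (φ or ψ)) = 1 and 1 = 1
((φ or φ) implies ((ψ or φ) or φ)) or ((not not ψ or (φ implies (ψ and φ))) and (φ implies (φ or ψ))) = 1 or 1 = 1
not (((φ or φ) implies ((ψ or φ) or φ)) or ((not not ψ or (φ implies (ψ and φ))) and (φ implies (φ or ψ)))) = not 1 = 0
((((not φ implies not ψ) and (φ or φ)) or (((ψ implies φ) implies (ψ or ψ)) and ((ψ implies (φ or ψ)) and (not φ and ψ)))) and (not (φ or (ψ implies ψ)) and (ψ or not φ))) or not (((φ or φ) implies ((ψ or φ) or φ)) or ((not not ψ or (φ implies (ψ and φ))) and (φ implies (φ or ψ)))) = 0 or 0 = 0

0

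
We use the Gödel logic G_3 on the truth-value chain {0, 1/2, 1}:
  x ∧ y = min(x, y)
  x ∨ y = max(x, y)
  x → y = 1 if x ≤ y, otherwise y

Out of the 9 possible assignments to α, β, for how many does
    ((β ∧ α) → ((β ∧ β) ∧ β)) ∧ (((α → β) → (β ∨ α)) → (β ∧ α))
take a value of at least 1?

α = 0, β = 0 ↦ 1  ≥
α = 0, β = 1/2 ↦ 0  <
α = 0, β = 1 ↦ 0  <
α = 1/2, β = 0 ↦ 0  <
α = 1/2, β = 1/2 ↦ 1  ≥
α = 1/2, β = 1 ↦ 1/2  <
α = 1, β = 0 ↦ 0  <
α = 1, β = 1/2 ↦ 1/2  <
α = 1, β = 1 ↦ 1  ≥
So 3 of the 9 assignments meet the threshold.

3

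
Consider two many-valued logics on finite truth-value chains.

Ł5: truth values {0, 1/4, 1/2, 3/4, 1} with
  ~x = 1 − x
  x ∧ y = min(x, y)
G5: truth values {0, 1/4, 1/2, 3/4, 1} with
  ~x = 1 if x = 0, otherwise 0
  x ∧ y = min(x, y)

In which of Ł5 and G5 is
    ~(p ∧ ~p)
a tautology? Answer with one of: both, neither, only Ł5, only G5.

only G5

In Ł5: at p = 1/4 the value is 3/4 — not a tautology.
In G5: every assignment gives 1 — tautology.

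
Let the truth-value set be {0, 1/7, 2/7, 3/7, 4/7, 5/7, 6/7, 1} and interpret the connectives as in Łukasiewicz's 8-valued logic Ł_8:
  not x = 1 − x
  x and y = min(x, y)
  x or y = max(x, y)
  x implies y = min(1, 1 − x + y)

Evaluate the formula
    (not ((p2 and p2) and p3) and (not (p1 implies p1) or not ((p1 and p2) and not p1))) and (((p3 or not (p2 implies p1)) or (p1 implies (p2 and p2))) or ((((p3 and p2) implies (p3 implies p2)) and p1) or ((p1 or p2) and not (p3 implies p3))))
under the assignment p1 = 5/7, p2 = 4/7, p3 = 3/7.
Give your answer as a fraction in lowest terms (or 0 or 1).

4/7

p2 and p2 = 4/7 and 4/7 = 4/7
(p2 and p2) and p3 = 4/7 and 3/7 = 3/7
not ((p2 and p2) and p3) = not 3/7 = 4/7
p1 implies p1 = 5/7 implies 5/7 = 1
not (p1 implies p1) = not 1 = 0
p1 and p2 = 5/7 and 4/7 = 4/7
not p1 = not 5/7 = 2/7
(p1 and p2) and not p1 = 4/7 and 2/7 = 2/7
not ((p1 and p2) and not p1) = not 2/7 = 5/7
not (p1 implies p1) or not ((p1 and p2) and not p1) = 0 or 5/7 = 5/7
not ((p2 and p2) and p3) and (not (p1 implies p1) or not ((p1 and p2) and not p1)) = 4/7 and 5/7 = 4/7
p2 implies p1 = 4/7 implies 5/7 = 1
not (p2 implies p1) = not 1 = 0
p3 or not (p2 implies p1) = 3/7 or 0 = 3/7
p2 and p2 = 4/7 and 4/7 = 4/7
p1 implies (p2 and p2) = 5/7 implies 4/7 = 6/7
(p3 or not (p2 implies p1)) or (p1 implies (p2 and p2)) = 3/7 or 6/7 = 6/7
p3 and p2 = 3/7 and 4/7 = 3/7
p3 implies p2 = 3/7 implies 4/7 = 1
(p3 and p2) implies (p3 implies p2) = 3/7 implies 1 = 1
((p3 and p2) implies (p3 implies p2)) and p1 = 1 and 5/7 = 5/7
p1 or p2 = 5/7 or 4/7 = 5/7
p3 implies p3 = 3/7 implies 3/7 = 1
not (p3 implies p3) = not 1 = 0
(p1 or p2) and not (p3 implies p3) = 5/7 and 0 = 0
(((p3 and p2) implies (p3 implies p2)) and p1) or ((p1 or p2) and not (p3 implies p3)) = 5/7 or 0 = 5/7
((p3 or not (p2 implies p1)) or (p1 implies (p2 and p2))) or ((((p3 and p2) implies (p3 implies p2)) and p1) or ((p1 or p2) and not (p3 implies p3))) = 6/7 or 5/7 = 6/7
(not ((p2 and p2) and p3) and (not (p1 implies p1) or not ((p1 and p2) and not p1))) and (((p3 or not (p2 implies p1)) or (p1 implies (p2 and p2))) or ((((p3 and p2) implies (p3 implies p2)) and p1) or ((p1 or p2) and not (p3 implies p3)))) = 4/7 and 6/7 = 4/7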